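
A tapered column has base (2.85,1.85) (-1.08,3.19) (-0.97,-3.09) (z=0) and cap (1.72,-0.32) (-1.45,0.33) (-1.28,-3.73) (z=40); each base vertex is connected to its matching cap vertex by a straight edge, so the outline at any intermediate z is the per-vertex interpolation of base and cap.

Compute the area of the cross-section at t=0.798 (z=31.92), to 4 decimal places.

Area at t=0.798: 7.4296

Cross-section at t=0.798: each vertex is (1-t)·p0[i] + t·p1[i].
  v1: (1-0.798)·(2.85,1.85) + 0.798·(1.72,-0.32) = (1.9483,0.1183)
  v2: (1-0.798)·(-1.08,3.19) + 0.798·(-1.45,0.33) = (-1.3753,0.9077)
  v3: (1-0.798)·(-0.97,-3.09) + 0.798·(-1.28,-3.73) = (-1.2174,-3.6007)
Shoelace sum Σ(x_i·y_{i+1} − x_{i+1}·y_i):
  i=1: 1.9483·0.9077 − -1.3753·0.1183 = +1.9312 (running +1.9312)
  i=2: -1.3753·-3.6007 − -1.2174·0.9077 = +6.0570 (running +7.9882)
  i=3: -1.2174·0.1183 − 1.9483·-3.6007 = +6.8711 (running +14.8593)
Area = |Σ|/2 = |14.8593|/2 = 7.4296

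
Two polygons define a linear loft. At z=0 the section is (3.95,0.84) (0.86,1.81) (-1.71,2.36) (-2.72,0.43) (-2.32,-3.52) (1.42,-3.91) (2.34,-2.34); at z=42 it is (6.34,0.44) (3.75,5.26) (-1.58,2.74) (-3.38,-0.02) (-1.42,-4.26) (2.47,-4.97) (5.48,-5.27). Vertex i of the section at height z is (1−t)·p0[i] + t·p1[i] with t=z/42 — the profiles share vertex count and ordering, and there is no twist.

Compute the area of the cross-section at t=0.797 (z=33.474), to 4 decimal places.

Cross-section at t=0.797: each vertex is (1-t)·p0[i] + t·p1[i].
  v1: (1-0.797)·(3.95,0.84) + 0.797·(6.34,0.44) = (5.8548,0.5212)
  v2: (1-0.797)·(0.86,1.81) + 0.797·(3.75,5.26) = (3.1633,4.5596)
  v3: (1-0.797)·(-1.71,2.36) + 0.797·(-1.58,2.74) = (-1.6064,2.6629)
  v4: (1-0.797)·(-2.72,0.43) + 0.797·(-3.38,-0.02) = (-3.2460,0.0713)
  v5: (1-0.797)·(-2.32,-3.52) + 0.797·(-1.42,-4.26) = (-1.6027,-4.1098)
  v6: (1-0.797)·(1.42,-3.91) + 0.797·(2.47,-4.97) = (2.2569,-4.7548)
  v7: (1-0.797)·(2.34,-2.34) + 0.797·(5.48,-5.27) = (4.8426,-4.6752)
Shoelace sum Σ(x_i·y_{i+1} − x_{i+1}·y_i):
  i=1: 5.8548·4.5596 − 3.1633·0.5212 = +25.0472 (running +25.0472)
  i=2: 3.1633·2.6629 − -1.6064·4.5596 = +15.7481 (running +40.7953)
  i=3: -1.6064·0.0713 − -3.2460·2.6629 = +8.5291 (running +49.3244)
  i=4: -3.2460·-4.1098 − -1.6027·0.0713 = +13.4548 (running +62.7792)
  i=5: -1.6027·-4.7548 − 2.2569·-4.1098 = +16.8957 (running +79.6749)
  i=6: 2.2569·-4.6752 − 4.8426·-4.7548 = +12.4743 (running +92.1492)
  i=7: 4.8426·0.5212 − 5.8548·-4.6752 = +29.8965 (running +122.0458)
Area = |Σ|/2 = |122.0458|/2 = 61.0229

Area at t=0.797: 61.0229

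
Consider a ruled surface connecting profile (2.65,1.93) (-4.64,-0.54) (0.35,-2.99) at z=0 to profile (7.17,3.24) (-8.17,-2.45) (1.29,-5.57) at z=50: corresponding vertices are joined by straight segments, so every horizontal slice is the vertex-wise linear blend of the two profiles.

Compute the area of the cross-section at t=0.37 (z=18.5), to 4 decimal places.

Cross-section at t=0.37: each vertex is (1-t)·p0[i] + t·p1[i].
  v1: (1-0.37)·(2.65,1.93) + 0.37·(7.17,3.24) = (4.3224,2.4147)
  v2: (1-0.37)·(-4.64,-0.54) + 0.37·(-8.17,-2.45) = (-5.9461,-1.2467)
  v3: (1-0.37)·(0.35,-2.99) + 0.37·(1.29,-5.57) = (0.6978,-3.9446)
Shoelace sum Σ(x_i·y_{i+1} − x_{i+1}·y_i):
  i=1: 4.3224·-1.2467 − -5.9461·2.4147 = +8.9693 (running +8.9693)
  i=2: -5.9461·-3.9446 − 0.6978·-1.2467 = +24.3249 (running +33.2942)
  i=3: 0.6978·2.4147 − 4.3224·-3.9446 = +18.7351 (running +52.0294)
Area = |Σ|/2 = |52.0294|/2 = 26.0147

Area at t=0.37: 26.0147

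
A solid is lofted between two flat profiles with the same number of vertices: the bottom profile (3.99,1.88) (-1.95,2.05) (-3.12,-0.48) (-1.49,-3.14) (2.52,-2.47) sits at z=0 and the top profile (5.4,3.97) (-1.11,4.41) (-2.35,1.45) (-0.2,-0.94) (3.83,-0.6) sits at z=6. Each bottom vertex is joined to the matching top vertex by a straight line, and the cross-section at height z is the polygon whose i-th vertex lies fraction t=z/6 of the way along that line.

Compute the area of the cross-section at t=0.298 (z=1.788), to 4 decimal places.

Cross-section at t=0.298: each vertex is (1-t)·p0[i] + t·p1[i].
  v1: (1-0.298)·(3.99,1.88) + 0.298·(5.4,3.97) = (4.4102,2.5028)
  v2: (1-0.298)·(-1.95,2.05) + 0.298·(-1.11,4.41) = (-1.6997,2.7533)
  v3: (1-0.298)·(-3.12,-0.48) + 0.298·(-2.35,1.45) = (-2.8905,0.0951)
  v4: (1-0.298)·(-1.49,-3.14) + 0.298·(-0.2,-0.94) = (-1.1056,-2.4844)
  v5: (1-0.298)·(2.52,-2.47) + 0.298·(3.83,-0.6) = (2.9104,-1.9127)
Shoelace sum Σ(x_i·y_{i+1} − x_{i+1}·y_i):
  i=1: 4.4102·2.7533 − -1.6997·2.5028 = +16.3965 (running +16.3965)
  i=2: -1.6997·0.0951 − -2.8905·2.7533 = +7.7968 (running +24.1932)
  i=3: -2.8905·-2.4844 − -1.1056·0.0951 = +7.2864 (running +31.4797)
  i=4: -1.1056·-1.9127 − 2.9104·-2.4844 = +9.3452 (running +40.8249)
  i=5: 2.9104·2.5028 − 4.4102·-1.9127 = +15.7197 (running +56.5446)
Area = |Σ|/2 = |56.5446|/2 = 28.2723

Area at t=0.298: 28.2723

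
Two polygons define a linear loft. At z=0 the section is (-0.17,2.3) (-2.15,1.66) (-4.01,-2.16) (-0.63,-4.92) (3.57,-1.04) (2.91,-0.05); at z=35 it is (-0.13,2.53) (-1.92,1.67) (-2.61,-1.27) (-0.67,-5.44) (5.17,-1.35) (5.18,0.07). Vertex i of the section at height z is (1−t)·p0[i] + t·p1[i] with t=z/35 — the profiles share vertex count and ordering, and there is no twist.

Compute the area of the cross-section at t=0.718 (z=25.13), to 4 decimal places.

Cross-section at t=0.718: each vertex is (1-t)·p0[i] + t·p1[i].
  v1: (1-0.718)·(-0.17,2.3) + 0.718·(-0.13,2.53) = (-0.1413,2.4651)
  v2: (1-0.718)·(-2.15,1.66) + 0.718·(-1.92,1.67) = (-1.9849,1.6672)
  v3: (1-0.718)·(-4.01,-2.16) + 0.718·(-2.61,-1.27) = (-3.0048,-1.5210)
  v4: (1-0.718)·(-0.63,-4.92) + 0.718·(-0.67,-5.44) = (-0.6587,-5.2934)
  v5: (1-0.718)·(3.57,-1.04) + 0.718·(5.17,-1.35) = (4.7188,-1.2626)
  v6: (1-0.718)·(2.91,-0.05) + 0.718·(5.18,0.07) = (4.5399,0.0362)
Shoelace sum Σ(x_i·y_{i+1} − x_{i+1}·y_i):
  i=1: -0.1413·1.6672 − -1.9849·2.4651 = +4.6574 (running +4.6574)
  i=2: -1.9849·-1.5210 − -3.0048·1.6672 = +8.0285 (running +12.6859)
  i=3: -3.0048·-5.2934 − -0.6587·-1.5210 = +14.9036 (running +27.5895)
  i=4: -0.6587·-1.2626 − 4.7188·-5.2934 = +25.8100 (running +53.3995)
  i=5: 4.7188·0.0362 − 4.5399·-1.2626 = +5.9026 (running +59.3020)
  i=6: 4.5399·2.4651 − -0.1413·0.0362 = +11.1965 (running +70.4985)
Area = |Σ|/2 = |70.4985|/2 = 35.2493

Area at t=0.718: 35.2493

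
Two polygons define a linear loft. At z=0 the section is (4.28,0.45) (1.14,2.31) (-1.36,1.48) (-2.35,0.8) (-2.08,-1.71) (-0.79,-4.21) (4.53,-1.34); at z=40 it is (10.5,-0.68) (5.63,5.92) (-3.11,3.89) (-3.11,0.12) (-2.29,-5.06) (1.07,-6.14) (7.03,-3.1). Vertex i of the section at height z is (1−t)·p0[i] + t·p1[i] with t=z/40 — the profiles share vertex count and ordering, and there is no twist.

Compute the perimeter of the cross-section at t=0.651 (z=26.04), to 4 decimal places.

Cross-section at t=0.651: each vertex is (1-t)·p0[i] + t·p1[i].
  v1: (1-0.651)·(4.28,0.45) + 0.651·(10.5,-0.68) = (8.3292,-0.2856)
  v2: (1-0.651)·(1.14,2.31) + 0.651·(5.63,5.92) = (4.0630,4.6601)
  v3: (1-0.651)·(-1.36,1.48) + 0.651·(-3.11,3.89) = (-2.4992,3.0489)
  v4: (1-0.651)·(-2.35,0.8) + 0.651·(-3.11,0.12) = (-2.8448,0.3573)
  v5: (1-0.651)·(-2.08,-1.71) + 0.651·(-2.29,-5.06) = (-2.2167,-3.8908)
  v6: (1-0.651)·(-0.79,-4.21) + 0.651·(1.07,-6.14) = (0.4209,-5.4664)
  v7: (1-0.651)·(4.53,-1.34) + 0.651·(7.03,-3.1) = (6.1575,-2.4858)
Perimeter = Σ |v_{i+1} − v_i|:
  edge 1→2: √(-4.2662² + 4.9457²) = 6.5315 (running 6.5315)
  edge 2→3: √(-6.5622² + -1.6112²) = 6.7571 (running 13.2887)
  edge 3→4: √(-0.3455² + -2.6916²) = 2.7137 (running 16.0024)
  edge 4→5: √(0.6280² + -4.2482²) = 4.2943 (running 20.2967)
  edge 5→6: √(2.6376² + -1.5756²) = 3.0723 (running 23.3690)
  edge 6→7: √(5.7366² + 2.9807²) = 6.4648 (running 29.8338)
  edge 7→1: √(2.1717² + 2.2001²) = 3.0914 (running 32.9253)
Perimeter = 32.9253

Perimeter at t=0.651: 32.9253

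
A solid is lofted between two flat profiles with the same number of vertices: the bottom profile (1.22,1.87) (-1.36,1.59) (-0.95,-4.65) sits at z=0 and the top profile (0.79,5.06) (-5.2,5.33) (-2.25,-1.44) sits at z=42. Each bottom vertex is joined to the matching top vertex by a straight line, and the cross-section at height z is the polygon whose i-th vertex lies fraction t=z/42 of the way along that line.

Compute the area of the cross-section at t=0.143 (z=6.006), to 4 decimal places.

Area at t=0.143: 9.7651

Cross-section at t=0.143: each vertex is (1-t)·p0[i] + t·p1[i].
  v1: (1-0.143)·(1.22,1.87) + 0.143·(0.79,5.06) = (1.1585,2.3262)
  v2: (1-0.143)·(-1.36,1.59) + 0.143·(-5.2,5.33) = (-1.9091,2.1248)
  v3: (1-0.143)·(-0.95,-4.65) + 0.143·(-2.25,-1.44) = (-1.1359,-4.1910)
Shoelace sum Σ(x_i·y_{i+1} − x_{i+1}·y_i):
  i=1: 1.1585·2.1248 − -1.9091·2.3262 = +6.9026 (running +6.9026)
  i=2: -1.9091·-4.1910 − -1.1359·2.1248 = +10.4146 (running +17.3172)
  i=3: -1.1359·2.3262 − 1.1585·-4.1910 = +2.2130 (running +19.5302)
Area = |Σ|/2 = |19.5302|/2 = 9.7651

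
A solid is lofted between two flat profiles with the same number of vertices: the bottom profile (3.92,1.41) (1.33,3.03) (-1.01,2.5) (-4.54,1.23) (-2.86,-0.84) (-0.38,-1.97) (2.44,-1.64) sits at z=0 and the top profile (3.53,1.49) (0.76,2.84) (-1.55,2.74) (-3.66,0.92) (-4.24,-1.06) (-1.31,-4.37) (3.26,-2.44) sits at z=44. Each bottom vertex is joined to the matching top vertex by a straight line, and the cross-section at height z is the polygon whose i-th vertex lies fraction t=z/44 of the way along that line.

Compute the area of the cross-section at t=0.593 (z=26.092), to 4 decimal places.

Area at t=0.593: 34.1656

Cross-section at t=0.593: each vertex is (1-t)·p0[i] + t·p1[i].
  v1: (1-0.593)·(3.92,1.41) + 0.593·(3.53,1.49) = (3.6887,1.4574)
  v2: (1-0.593)·(1.33,3.03) + 0.593·(0.76,2.84) = (0.9920,2.9173)
  v3: (1-0.593)·(-1.01,2.5) + 0.593·(-1.55,2.74) = (-1.3302,2.6423)
  v4: (1-0.593)·(-4.54,1.23) + 0.593·(-3.66,0.92) = (-4.0182,1.0462)
  v5: (1-0.593)·(-2.86,-0.84) + 0.593·(-4.24,-1.06) = (-3.6783,-0.9705)
  v6: (1-0.593)·(-0.38,-1.97) + 0.593·(-1.31,-4.37) = (-0.9315,-3.3932)
  v7: (1-0.593)·(2.44,-1.64) + 0.593·(3.26,-2.44) = (2.9263,-2.1144)
Shoelace sum Σ(x_i·y_{i+1} − x_{i+1}·y_i):
  i=1: 3.6887·2.9173 − 0.9920·1.4574 = +9.3155 (running +9.3155)
  i=2: 0.9920·2.6423 − -1.3302·2.9173 = +6.5018 (running +15.8173)
  i=3: -1.3302·1.0462 − -4.0182·2.6423 = +9.2256 (running +25.0430)
  i=4: -4.0182·-0.9705 − -3.6783·1.0462 = +7.7476 (running +32.7906)
  i=5: -3.6783·-3.3932 − -0.9315·-0.9705 = +11.5774 (running +44.3680)
  i=6: -0.9315·-2.1144 − 2.9263·-3.3932 = +11.8989 (running +56.2669)
  i=7: 2.9263·1.4574 − 3.6887·-2.1144 = +12.0643 (running +68.3312)
Area = |Σ|/2 = |68.3312|/2 = 34.1656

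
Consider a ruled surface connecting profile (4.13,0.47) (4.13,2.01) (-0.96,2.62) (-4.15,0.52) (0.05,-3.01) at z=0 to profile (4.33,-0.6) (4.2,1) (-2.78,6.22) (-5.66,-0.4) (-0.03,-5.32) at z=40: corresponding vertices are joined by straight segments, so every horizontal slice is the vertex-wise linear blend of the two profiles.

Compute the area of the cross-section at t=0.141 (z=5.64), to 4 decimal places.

Cross-section at t=0.141: each vertex is (1-t)·p0[i] + t·p1[i].
  v1: (1-0.141)·(4.13,0.47) + 0.141·(4.33,-0.6) = (4.1582,0.3191)
  v2: (1-0.141)·(4.13,2.01) + 0.141·(4.2,1) = (4.1399,1.8676)
  v3: (1-0.141)·(-0.96,2.62) + 0.141·(-2.78,6.22) = (-1.2166,3.1276)
  v4: (1-0.141)·(-4.15,0.52) + 0.141·(-5.66,-0.4) = (-4.3629,0.3903)
  v5: (1-0.141)·(0.05,-3.01) + 0.141·(-0.03,-5.32) = (0.0387,-3.3357)
Shoelace sum Σ(x_i·y_{i+1} − x_{i+1}·y_i):
  i=1: 4.1582·1.8676 − 4.1399·0.3191 = +6.4447 (running +6.4447)
  i=2: 4.1399·3.1276 − -1.2166·1.8676 = +15.2200 (running +21.6647)
  i=3: -1.2166·0.3903 − -4.3629·3.1276 = +13.1706 (running +34.8353)
  i=4: -4.3629·-3.3357 − 0.0387·0.3903 = +14.5383 (running +49.3736)
  i=5: 0.0387·0.3191 − 4.1582·-3.3357 = +13.8829 (running +63.2565)
Area = |Σ|/2 = |63.2565|/2 = 31.6282

Area at t=0.141: 31.6282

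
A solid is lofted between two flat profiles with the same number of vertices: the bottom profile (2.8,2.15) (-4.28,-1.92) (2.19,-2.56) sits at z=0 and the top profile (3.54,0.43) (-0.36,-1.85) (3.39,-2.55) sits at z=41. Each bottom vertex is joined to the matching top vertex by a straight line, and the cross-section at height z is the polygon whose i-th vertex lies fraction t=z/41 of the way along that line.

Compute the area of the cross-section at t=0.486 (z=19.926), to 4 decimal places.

Area at t=0.486: 10.0888

Cross-section at t=0.486: each vertex is (1-t)·p0[i] + t·p1[i].
  v1: (1-0.486)·(2.8,2.15) + 0.486·(3.54,0.43) = (3.1596,1.3141)
  v2: (1-0.486)·(-4.28,-1.92) + 0.486·(-0.36,-1.85) = (-2.3749,-1.8860)
  v3: (1-0.486)·(2.19,-2.56) + 0.486·(3.39,-2.55) = (2.7732,-2.5551)
Shoelace sum Σ(x_i·y_{i+1} − x_{i+1}·y_i):
  i=1: 3.1596·-1.8860 − -2.3749·1.3141 = -2.8382 (running -2.8382)
  i=2: -2.3749·-2.5551 − 2.7732·-1.8860 = +11.2984 (running +8.4601)
  i=3: 2.7732·1.3141 − 3.1596·-2.5551 = +11.7175 (running +20.1776)
Area = |Σ|/2 = |20.1776|/2 = 10.0888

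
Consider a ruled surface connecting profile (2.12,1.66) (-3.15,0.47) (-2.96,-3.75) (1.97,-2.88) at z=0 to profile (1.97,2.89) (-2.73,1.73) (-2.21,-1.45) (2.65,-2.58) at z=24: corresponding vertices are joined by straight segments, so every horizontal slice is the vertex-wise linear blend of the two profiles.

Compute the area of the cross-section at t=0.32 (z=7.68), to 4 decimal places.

Cross-section at t=0.32: each vertex is (1-t)·p0[i] + t·p1[i].
  v1: (1-0.32)·(2.12,1.66) + 0.32·(1.97,2.89) = (2.0720,2.0536)
  v2: (1-0.32)·(-3.15,0.47) + 0.32·(-2.73,1.73) = (-3.0156,0.8732)
  v3: (1-0.32)·(-2.96,-3.75) + 0.32·(-2.21,-1.45) = (-2.7200,-3.0140)
  v4: (1-0.32)·(1.97,-2.88) + 0.32·(2.65,-2.58) = (2.1876,-2.7840)
Shoelace sum Σ(x_i·y_{i+1} − x_{i+1}·y_i):
  i=1: 2.0720·0.8732 − -3.0156·2.0536 = +8.0021 (running +8.0021)
  i=2: -3.0156·-3.0140 − -2.7200·0.8732 = +11.4641 (running +19.4662)
  i=3: -2.7200·-2.7840 − 2.1876·-3.0140 = +14.1659 (running +33.6321)
  i=4: 2.1876·2.0536 − 2.0720·-2.7840 = +10.2609 (running +43.8930)
Area = |Σ|/2 = |43.8930|/2 = 21.9465

Area at t=0.32: 21.9465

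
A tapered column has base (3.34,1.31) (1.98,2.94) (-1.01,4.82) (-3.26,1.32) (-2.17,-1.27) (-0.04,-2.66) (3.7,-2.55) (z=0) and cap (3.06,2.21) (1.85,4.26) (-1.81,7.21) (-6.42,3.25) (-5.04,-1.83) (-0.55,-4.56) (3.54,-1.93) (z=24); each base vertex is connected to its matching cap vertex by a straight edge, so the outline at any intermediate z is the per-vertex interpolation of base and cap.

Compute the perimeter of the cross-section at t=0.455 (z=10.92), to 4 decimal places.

Perimeter at t=0.455: 27.0708

Cross-section at t=0.455: each vertex is (1-t)·p0[i] + t·p1[i].
  v1: (1-0.455)·(3.34,1.31) + 0.455·(3.06,2.21) = (3.2126,1.7195)
  v2: (1-0.455)·(1.98,2.94) + 0.455·(1.85,4.26) = (1.9209,3.5406)
  v3: (1-0.455)·(-1.01,4.82) + 0.455·(-1.81,7.21) = (-1.3740,5.9075)
  v4: (1-0.455)·(-3.26,1.32) + 0.455·(-6.42,3.25) = (-4.6978,2.1982)
  v5: (1-0.455)·(-2.17,-1.27) + 0.455·(-5.04,-1.83) = (-3.4758,-1.5248)
  v6: (1-0.455)·(-0.04,-2.66) + 0.455·(-0.55,-4.56) = (-0.2721,-3.5245)
  v7: (1-0.455)·(3.7,-2.55) + 0.455·(3.54,-1.93) = (3.6272,-2.2679)
Perimeter = Σ |v_{i+1} − v_i|:
  edge 1→2: √(-1.2917² + 1.8211²) = 2.2327 (running 2.2327)
  edge 2→3: √(-3.2949² + 2.3669²) = 4.0568 (running 6.2896)
  edge 3→4: √(-3.3238² + -3.7093²) = 4.9806 (running 11.2702)
  edge 4→5: √(1.2220² + -3.7229²) = 3.9184 (running 15.1885)
  edge 5→6: √(3.2038² + -1.9997²) = 3.7767 (running 18.9652)
  edge 6→7: √(3.8992² + 1.2566²) = 4.0967 (running 23.0619)
  edge 7→1: √(-0.4146² + 3.9874²) = 4.0089 (running 27.0708)
Perimeter = 27.0708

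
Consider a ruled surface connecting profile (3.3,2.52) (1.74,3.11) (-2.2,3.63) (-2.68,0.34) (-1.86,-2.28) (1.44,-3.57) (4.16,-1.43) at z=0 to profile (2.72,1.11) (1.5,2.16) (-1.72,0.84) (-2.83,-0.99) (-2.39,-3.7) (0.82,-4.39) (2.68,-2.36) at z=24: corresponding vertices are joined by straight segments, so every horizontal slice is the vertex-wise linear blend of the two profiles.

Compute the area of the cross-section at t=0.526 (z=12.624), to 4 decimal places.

Cross-section at t=0.526: each vertex is (1-t)·p0[i] + t·p1[i].
  v1: (1-0.526)·(3.3,2.52) + 0.526·(2.72,1.11) = (2.9949,1.7783)
  v2: (1-0.526)·(1.74,3.11) + 0.526·(1.5,2.16) = (1.6138,2.6103)
  v3: (1-0.526)·(-2.2,3.63) + 0.526·(-1.72,0.84) = (-1.9475,2.1625)
  v4: (1-0.526)·(-2.68,0.34) + 0.526·(-2.83,-0.99) = (-2.7589,-0.3596)
  v5: (1-0.526)·(-1.86,-2.28) + 0.526·(-2.39,-3.7) = (-2.1388,-3.0269)
  v6: (1-0.526)·(1.44,-3.57) + 0.526·(0.82,-4.39) = (1.1139,-4.0013)
  v7: (1-0.526)·(4.16,-1.43) + 0.526·(2.68,-2.36) = (3.3815,-1.9192)
Shoelace sum Σ(x_i·y_{i+1} − x_{i+1}·y_i):
  i=1: 2.9949·2.6103 − 1.6138·1.7783 = +4.9478 (running +4.9478)
  i=2: 1.6138·2.1625 − -1.9475·2.6103 = +8.5733 (running +13.5211)
  i=3: -1.9475·-0.3596 − -2.7589·2.1625 = +6.6663 (running +20.1874)
  i=4: -2.7589·-3.0269 − -2.1388·-0.3596 = +7.5819 (running +27.7693)
  i=5: -2.1388·-4.0013 − 1.1139·-3.0269 = +11.9296 (running +39.6989)
  i=6: 1.1139·-1.9192 − 3.3815·-4.0013 = +11.3928 (running +51.0917)
  i=7: 3.3815·1.7783 − 2.9949·-1.9192 = +11.7613 (running +62.8530)
Area = |Σ|/2 = |62.8530|/2 = 31.4265

Area at t=0.526: 31.4265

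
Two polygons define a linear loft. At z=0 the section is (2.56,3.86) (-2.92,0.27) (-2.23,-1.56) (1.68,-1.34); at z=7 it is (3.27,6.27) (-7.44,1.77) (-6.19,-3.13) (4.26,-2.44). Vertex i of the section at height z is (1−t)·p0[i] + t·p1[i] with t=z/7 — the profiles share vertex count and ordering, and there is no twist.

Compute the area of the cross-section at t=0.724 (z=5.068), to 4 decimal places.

Cross-section at t=0.724: each vertex is (1-t)·p0[i] + t·p1[i].
  v1: (1-0.724)·(2.56,3.86) + 0.724·(3.27,6.27) = (3.0740,5.6048)
  v2: (1-0.724)·(-2.92,0.27) + 0.724·(-7.44,1.77) = (-6.1925,1.3560)
  v3: (1-0.724)·(-2.23,-1.56) + 0.724·(-6.19,-3.13) = (-5.0970,-2.6967)
  v4: (1-0.724)·(1.68,-1.34) + 0.724·(4.26,-2.44) = (3.5479,-2.1364)
Shoelace sum Σ(x_i·y_{i+1} − x_{i+1}·y_i):
  i=1: 3.0740·1.3560 − -6.1925·5.6048 = +38.8763 (running +38.8763)
  i=2: -6.1925·-2.6967 − -5.0970·1.3560 = +23.6107 (running +62.4870)
  i=3: -5.0970·-2.1364 − 3.5479·-2.6967 = +20.4569 (running +82.9439)
  i=4: 3.5479·5.6048 − 3.0740·-2.1364 = +26.4529 (running +109.3968)
Area = |Σ|/2 = |109.3968|/2 = 54.6984

Area at t=0.724: 54.6984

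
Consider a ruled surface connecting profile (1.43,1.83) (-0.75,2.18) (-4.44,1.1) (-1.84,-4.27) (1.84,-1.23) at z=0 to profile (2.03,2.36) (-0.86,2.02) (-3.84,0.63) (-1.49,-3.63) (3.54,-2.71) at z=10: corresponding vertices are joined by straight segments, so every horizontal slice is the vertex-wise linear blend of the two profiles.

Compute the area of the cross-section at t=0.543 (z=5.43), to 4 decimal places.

Cross-section at t=0.543: each vertex is (1-t)·p0[i] + t·p1[i].
  v1: (1-0.543)·(1.43,1.83) + 0.543·(2.03,2.36) = (1.7558,2.1178)
  v2: (1-0.543)·(-0.75,2.18) + 0.543·(-0.86,2.02) = (-0.8097,2.0931)
  v3: (1-0.543)·(-4.44,1.1) + 0.543·(-3.84,0.63) = (-4.1142,0.8448)
  v4: (1-0.543)·(-1.84,-4.27) + 0.543·(-1.49,-3.63) = (-1.6500,-3.9225)
  v5: (1-0.543)·(1.84,-1.23) + 0.543·(3.54,-2.71) = (2.7631,-2.0336)
Shoelace sum Σ(x_i·y_{i+1} − x_{i+1}·y_i):
  i=1: 1.7558·2.0931 − -0.8097·2.1178 = +5.3899 (running +5.3899)
  i=2: -0.8097·0.8448 − -4.1142·2.0931 = +7.9275 (running +13.3174)
  i=3: -4.1142·-3.9225 − -1.6500·0.8448 = +17.5317 (running +30.8491)
  i=4: -1.6500·-2.0336 − 2.7631·-3.9225 = +14.1936 (running +45.0427)
  i=5: 2.7631·2.1178 − 1.7558·-2.0336 = +9.4223 (running +54.4651)
Area = |Σ|/2 = |54.4651|/2 = 27.2325

Area at t=0.543: 27.2325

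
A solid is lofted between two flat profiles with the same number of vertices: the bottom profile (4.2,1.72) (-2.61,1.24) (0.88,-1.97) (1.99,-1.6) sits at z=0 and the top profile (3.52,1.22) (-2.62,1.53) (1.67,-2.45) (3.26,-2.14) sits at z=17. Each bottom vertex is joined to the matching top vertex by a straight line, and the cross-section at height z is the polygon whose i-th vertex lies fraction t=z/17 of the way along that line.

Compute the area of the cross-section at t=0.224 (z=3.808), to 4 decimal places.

Area at t=0.224: 13.5299

Cross-section at t=0.224: each vertex is (1-t)·p0[i] + t·p1[i].
  v1: (1-0.224)·(4.2,1.72) + 0.224·(3.52,1.22) = (4.0477,1.6080)
  v2: (1-0.224)·(-2.61,1.24) + 0.224·(-2.62,1.53) = (-2.6122,1.3050)
  v3: (1-0.224)·(0.88,-1.97) + 0.224·(1.67,-2.45) = (1.0570,-2.0775)
  v4: (1-0.224)·(1.99,-1.6) + 0.224·(3.26,-2.14) = (2.2745,-1.7210)
Shoelace sum Σ(x_i·y_{i+1} − x_{i+1}·y_i):
  i=1: 4.0477·1.3050 − -2.6122·1.6080 = +9.4825 (running +9.4825)
  i=2: -2.6122·-2.0775 − 1.0570·1.3050 = +4.0477 (running +13.5302)
  i=3: 1.0570·-1.7210 − 2.2745·-2.0775 = +2.9063 (running +16.4365)
  i=4: 2.2745·1.6080 − 4.0477·-1.7210 = +10.6233 (running +27.0598)
Area = |Σ|/2 = |27.0598|/2 = 13.5299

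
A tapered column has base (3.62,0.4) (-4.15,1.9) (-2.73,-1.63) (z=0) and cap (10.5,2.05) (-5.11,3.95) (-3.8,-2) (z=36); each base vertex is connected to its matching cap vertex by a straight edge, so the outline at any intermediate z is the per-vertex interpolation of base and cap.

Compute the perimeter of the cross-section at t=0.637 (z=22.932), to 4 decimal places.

Perimeter at t=0.637: 30.0185

Cross-section at t=0.637: each vertex is (1-t)·p0[i] + t·p1[i].
  v1: (1-0.637)·(3.62,0.4) + 0.637·(10.5,2.05) = (8.0026,1.4510)
  v2: (1-0.637)·(-4.15,1.9) + 0.637·(-5.11,3.95) = (-4.7615,3.2058)
  v3: (1-0.637)·(-2.73,-1.63) + 0.637·(-3.8,-2) = (-3.4116,-1.8657)
Perimeter = Σ |v_{i+1} − v_i|:
  edge 1→2: √(-12.7641² + 1.7548²) = 12.8841 (running 12.8841)
  edge 2→3: √(1.3499² + -5.0715²) = 5.2481 (running 18.1323)
  edge 3→1: √(11.4142² + 3.3167²) = 11.8863 (running 30.0185)
Perimeter = 30.0185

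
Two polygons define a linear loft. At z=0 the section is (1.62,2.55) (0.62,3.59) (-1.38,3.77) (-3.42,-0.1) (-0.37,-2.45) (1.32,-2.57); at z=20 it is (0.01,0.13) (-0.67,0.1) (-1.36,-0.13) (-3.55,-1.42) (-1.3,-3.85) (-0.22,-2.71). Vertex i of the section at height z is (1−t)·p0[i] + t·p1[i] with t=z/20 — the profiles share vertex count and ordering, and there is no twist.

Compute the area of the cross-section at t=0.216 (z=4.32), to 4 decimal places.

Cross-section at t=0.216: each vertex is (1-t)·p0[i] + t·p1[i].
  v1: (1-0.216)·(1.62,2.55) + 0.216·(0.01,0.13) = (1.2722,2.0273)
  v2: (1-0.216)·(0.62,3.59) + 0.216·(-0.67,0.1) = (0.3414,2.8362)
  v3: (1-0.216)·(-1.38,3.77) + 0.216·(-1.36,-0.13) = (-1.3757,2.9276)
  v4: (1-0.216)·(-3.42,-0.1) + 0.216·(-3.55,-1.42) = (-3.4481,-0.3851)
  v5: (1-0.216)·(-0.37,-2.45) + 0.216·(-1.3,-3.85) = (-0.5709,-2.7524)
  v6: (1-0.216)·(1.32,-2.57) + 0.216·(-0.22,-2.71) = (0.9874,-2.6002)
Shoelace sum Σ(x_i·y_{i+1} − x_{i+1}·y_i):
  i=1: 1.2722·2.8362 − 0.3414·2.0273 = +2.9162 (running +2.9162)
  i=2: 0.3414·2.9276 − -1.3757·2.8362 = +4.9010 (running +7.8173)
  i=3: -1.3757·-0.3851 − -3.4481·2.9276 = +10.6244 (running +18.4417)
  i=4: -3.4481·-2.7524 − -0.5709·-0.3851 = +9.2706 (running +27.7123)
  i=5: -0.5709·-2.6002 − 0.9874·-2.7524 = +4.2020 (running +31.9143)
  i=6: 0.9874·2.0273 − 1.2722·-2.6002 = +5.3098 (running +37.2241)
Area = |Σ|/2 = |37.2241|/2 = 18.6121

Area at t=0.216: 18.6121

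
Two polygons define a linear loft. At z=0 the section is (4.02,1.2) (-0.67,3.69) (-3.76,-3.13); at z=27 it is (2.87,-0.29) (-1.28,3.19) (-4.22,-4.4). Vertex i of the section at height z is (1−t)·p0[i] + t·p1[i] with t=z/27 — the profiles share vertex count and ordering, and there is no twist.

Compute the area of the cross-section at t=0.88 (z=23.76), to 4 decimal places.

Cross-section at t=0.88: each vertex is (1-t)·p0[i] + t·p1[i].
  v1: (1-0.88)·(4.02,1.2) + 0.88·(2.87,-0.29) = (3.0080,-0.1112)
  v2: (1-0.88)·(-0.67,3.69) + 0.88·(-1.28,3.19) = (-1.2068,3.2500)
  v3: (1-0.88)·(-3.76,-3.13) + 0.88·(-4.22,-4.4) = (-4.1648,-4.2476)
Shoelace sum Σ(x_i·y_{i+1} − x_{i+1}·y_i):
  i=1: 3.0080·3.2500 − -1.2068·-0.1112 = +9.6418 (running +9.6418)
  i=2: -1.2068·-4.2476 − -4.1648·3.2500 = +18.6616 (running +28.3034)
  i=3: -4.1648·-0.1112 − 3.0080·-4.2476 = +13.2399 (running +41.5433)
Area = |Σ|/2 = |41.5433|/2 = 20.7717

Area at t=0.88: 20.7717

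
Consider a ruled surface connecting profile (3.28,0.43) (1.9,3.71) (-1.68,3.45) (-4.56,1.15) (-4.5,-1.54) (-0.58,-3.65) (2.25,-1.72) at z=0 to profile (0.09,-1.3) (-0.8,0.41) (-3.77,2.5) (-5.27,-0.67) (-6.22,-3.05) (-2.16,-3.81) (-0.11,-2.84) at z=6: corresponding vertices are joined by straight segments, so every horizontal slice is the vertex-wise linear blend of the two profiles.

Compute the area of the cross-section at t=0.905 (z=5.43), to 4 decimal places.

Cross-section at t=0.905: each vertex is (1-t)·p0[i] + t·p1[i].
  v1: (1-0.905)·(3.28,0.43) + 0.905·(0.09,-1.3) = (0.3930,-1.1357)
  v2: (1-0.905)·(1.9,3.71) + 0.905·(-0.8,0.41) = (-0.5435,0.7235)
  v3: (1-0.905)·(-1.68,3.45) + 0.905·(-3.77,2.5) = (-3.5715,2.5903)
  v4: (1-0.905)·(-4.56,1.15) + 0.905·(-5.27,-0.67) = (-5.2025,-0.4971)
  v5: (1-0.905)·(-4.5,-1.54) + 0.905·(-6.22,-3.05) = (-6.0566,-2.9066)
  v6: (1-0.905)·(-0.58,-3.65) + 0.905·(-2.16,-3.81) = (-2.0099,-3.7948)
  v7: (1-0.905)·(2.25,-1.72) + 0.905·(-0.11,-2.84) = (0.1142,-2.7336)
Shoelace sum Σ(x_i·y_{i+1} − x_{i+1}·y_i):
  i=1: 0.3930·0.7235 − -0.5435·-1.1357 = -0.3329 (running -0.3329)
  i=2: -0.5435·2.5903 − -3.5715·0.7235 = +1.1761 (running +0.8433)
  i=3: -3.5715·-0.4971 − -5.2025·2.5903 = +15.2513 (running +16.0946)
  i=4: -5.2025·-2.9066 − -6.0566·-0.4971 = +12.1107 (running +28.2053)
  i=5: -6.0566·-3.7948 − -2.0099·-2.9066 = +17.1417 (running +45.3470)
  i=6: -2.0099·-2.7336 − 0.1142·-3.7948 = +5.9276 (running +51.2746)
  i=7: 0.1142·-1.1357 − 0.3930·-2.7336 = +0.9448 (running +52.2194)
Area = |Σ|/2 = |52.2194|/2 = 26.1097

Area at t=0.905: 26.1097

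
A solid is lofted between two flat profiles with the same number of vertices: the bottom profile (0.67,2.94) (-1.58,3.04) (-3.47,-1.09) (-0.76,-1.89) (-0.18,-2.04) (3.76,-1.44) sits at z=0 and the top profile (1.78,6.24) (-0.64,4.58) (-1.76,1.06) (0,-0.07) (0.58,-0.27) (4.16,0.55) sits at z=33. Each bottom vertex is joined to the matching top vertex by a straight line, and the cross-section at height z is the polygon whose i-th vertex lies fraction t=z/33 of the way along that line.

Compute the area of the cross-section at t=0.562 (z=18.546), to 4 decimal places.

Area at t=0.562: 23.0773

Cross-section at t=0.562: each vertex is (1-t)·p0[i] + t·p1[i].
  v1: (1-0.562)·(0.67,2.94) + 0.562·(1.78,6.24) = (1.2938,4.7946)
  v2: (1-0.562)·(-1.58,3.04) + 0.562·(-0.64,4.58) = (-1.0517,3.9055)
  v3: (1-0.562)·(-3.47,-1.09) + 0.562·(-1.76,1.06) = (-2.5090,0.1183)
  v4: (1-0.562)·(-0.76,-1.89) + 0.562·(0,-0.07) = (-0.3329,-0.8672)
  v5: (1-0.562)·(-0.18,-2.04) + 0.562·(0.58,-0.27) = (0.2471,-1.0453)
  v6: (1-0.562)·(3.76,-1.44) + 0.562·(4.16,0.55) = (3.9848,-0.3216)
Shoelace sum Σ(x_i·y_{i+1} − x_{i+1}·y_i):
  i=1: 1.2938·3.9055 − -1.0517·4.7946 = +10.0956 (running +10.0956)
  i=2: -1.0517·0.1183 − -2.5090·3.9055 = +9.6744 (running +19.7699)
  i=3: -2.5090·-0.8672 − -0.3329·0.1183 = +2.2151 (running +21.9850)
  i=4: -0.3329·-1.0453 − 0.2471·-0.8672 = +0.5622 (running +22.5472)
  i=5: 0.2471·-0.3216 − 3.9848·-1.0453 = +4.0857 (running +26.6329)
  i=6: 3.9848·4.7946 − 1.2938·-0.3216 = +19.5216 (running +46.1545)
Area = |Σ|/2 = |46.1545|/2 = 23.0773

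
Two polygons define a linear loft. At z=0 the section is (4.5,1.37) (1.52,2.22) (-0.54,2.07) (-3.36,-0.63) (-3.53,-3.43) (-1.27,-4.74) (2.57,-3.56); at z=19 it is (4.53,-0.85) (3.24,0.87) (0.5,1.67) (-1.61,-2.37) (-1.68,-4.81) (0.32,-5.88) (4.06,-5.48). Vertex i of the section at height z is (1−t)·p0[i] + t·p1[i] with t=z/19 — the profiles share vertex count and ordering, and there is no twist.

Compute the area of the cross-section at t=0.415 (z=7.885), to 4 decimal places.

Cross-section at t=0.415: each vertex is (1-t)·p0[i] + t·p1[i].
  v1: (1-0.415)·(4.5,1.37) + 0.415·(4.53,-0.85) = (4.5124,0.4487)
  v2: (1-0.415)·(1.52,2.22) + 0.415·(3.24,0.87) = (2.2338,1.6597)
  v3: (1-0.415)·(-0.54,2.07) + 0.415·(0.5,1.67) = (-0.1084,1.9040)
  v4: (1-0.415)·(-3.36,-0.63) + 0.415·(-1.61,-2.37) = (-2.6338,-1.3521)
  v5: (1-0.415)·(-3.53,-3.43) + 0.415·(-1.68,-4.81) = (-2.7622,-4.0027)
  v6: (1-0.415)·(-1.27,-4.74) + 0.415·(0.32,-5.88) = (-0.6101,-5.2131)
  v7: (1-0.415)·(2.57,-3.56) + 0.415·(4.06,-5.48) = (3.1883,-4.3568)
Shoelace sum Σ(x_i·y_{i+1} − x_{i+1}·y_i):
  i=1: 4.5124·1.6597 − 2.2338·0.4487 = +6.4872 (running +6.4872)
  i=2: 2.2338·1.9040 − -0.1084·1.6597 = +4.4331 (running +10.9203)
  i=3: -0.1084·-1.3521 − -2.6338·1.9040 = +5.1612 (running +16.0815)
  i=4: -2.6338·-4.0027 − -2.7622·-1.3521 = +6.8073 (running +22.8888)
  i=5: -2.7622·-5.2131 − -0.6101·-4.0027 = +11.9576 (running +34.8464)
  i=6: -0.6101·-4.3568 − 3.1883·-5.2131 = +19.2795 (running +54.1259)
  i=7: 3.1883·0.4487 − 4.5124·-4.3568 = +21.0905 (running +75.2164)
Area = |Σ|/2 = |75.2164|/2 = 37.6082

Area at t=0.415: 37.6082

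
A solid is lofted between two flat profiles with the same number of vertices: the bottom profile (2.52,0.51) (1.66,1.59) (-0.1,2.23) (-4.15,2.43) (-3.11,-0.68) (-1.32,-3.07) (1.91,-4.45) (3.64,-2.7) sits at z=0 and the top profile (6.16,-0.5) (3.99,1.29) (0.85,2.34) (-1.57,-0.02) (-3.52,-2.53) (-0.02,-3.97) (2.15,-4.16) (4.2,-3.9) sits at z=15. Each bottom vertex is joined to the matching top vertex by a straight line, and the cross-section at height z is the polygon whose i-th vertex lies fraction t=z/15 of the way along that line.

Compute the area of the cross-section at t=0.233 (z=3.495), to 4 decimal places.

Cross-section at t=0.233: each vertex is (1-t)·p0[i] + t·p1[i].
  v1: (1-0.233)·(2.52,0.51) + 0.233·(6.16,-0.5) = (3.3681,0.2747)
  v2: (1-0.233)·(1.66,1.59) + 0.233·(3.99,1.29) = (2.2029,1.5201)
  v3: (1-0.233)·(-0.1,2.23) + 0.233·(0.85,2.34) = (0.1213,2.2556)
  v4: (1-0.233)·(-4.15,2.43) + 0.233·(-1.57,-0.02) = (-3.5489,1.8592)
  v5: (1-0.233)·(-3.11,-0.68) + 0.233·(-3.52,-2.53) = (-3.2055,-1.1111)
  v6: (1-0.233)·(-1.32,-3.07) + 0.233·(-0.02,-3.97) = (-1.0171,-3.2797)
  v7: (1-0.233)·(1.91,-4.45) + 0.233·(2.15,-4.16) = (1.9659,-4.3824)
  v8: (1-0.233)·(3.64,-2.7) + 0.233·(4.2,-3.9) = (3.7705,-2.9796)
Shoelace sum Σ(x_i·y_{i+1} − x_{i+1}·y_i):
  i=1: 3.3681·1.5201 − 2.2029·0.2747 = +4.5148 (running +4.5148)
  i=2: 2.2029·2.2556 − 0.1213·1.5201 = +4.7844 (running +9.2993)
  i=3: 0.1213·1.8592 − -3.5489·2.2556 = +8.2305 (running +17.5298)
  i=4: -3.5489·-1.1111 − -3.2055·1.8592 = +9.9025 (running +27.4323)
  i=5: -3.2055·-3.2797 − -1.0171·-1.1111 = +9.3831 (running +36.8154)
  i=6: -1.0171·-4.3824 − 1.9659·-3.2797 = +10.9050 (running +47.7204)
  i=7: 1.9659·-2.9796 − 3.7705·-4.3824 = +10.6662 (running +58.3866)
  i=8: 3.7705·0.2747 − 3.3681·-2.9796 = +11.0713 (running +69.4579)
Area = |Σ|/2 = |69.4579|/2 = 34.7290

Area at t=0.233: 34.7290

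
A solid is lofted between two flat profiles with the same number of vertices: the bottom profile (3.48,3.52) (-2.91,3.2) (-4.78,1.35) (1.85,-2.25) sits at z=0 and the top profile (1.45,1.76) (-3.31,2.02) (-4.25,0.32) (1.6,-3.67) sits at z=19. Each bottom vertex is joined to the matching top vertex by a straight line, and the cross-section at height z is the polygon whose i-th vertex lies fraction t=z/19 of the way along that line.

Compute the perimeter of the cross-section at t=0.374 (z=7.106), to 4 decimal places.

Perimeter at t=0.374: 21.2210

Cross-section at t=0.374: each vertex is (1-t)·p0[i] + t·p1[i].
  v1: (1-0.374)·(3.48,3.52) + 0.374·(1.45,1.76) = (2.7208,2.8618)
  v2: (1-0.374)·(-2.91,3.2) + 0.374·(-3.31,2.02) = (-3.0596,2.7587)
  v3: (1-0.374)·(-4.78,1.35) + 0.374·(-4.25,0.32) = (-4.5818,0.9648)
  v4: (1-0.374)·(1.85,-2.25) + 0.374·(1.6,-3.67) = (1.7565,-2.7811)
Perimeter = Σ |v_{i+1} − v_i|:
  edge 1→2: √(-5.7804² + -0.1031²) = 5.7813 (running 5.7813)
  edge 2→3: √(-1.5222² + -1.7939²) = 2.3527 (running 8.1340)
  edge 3→4: √(6.3383² + -3.7459²) = 7.3624 (running 15.4964)
  edge 4→1: √(0.9643² + 5.6428²) = 5.7246 (running 21.2210)
Perimeter = 21.2210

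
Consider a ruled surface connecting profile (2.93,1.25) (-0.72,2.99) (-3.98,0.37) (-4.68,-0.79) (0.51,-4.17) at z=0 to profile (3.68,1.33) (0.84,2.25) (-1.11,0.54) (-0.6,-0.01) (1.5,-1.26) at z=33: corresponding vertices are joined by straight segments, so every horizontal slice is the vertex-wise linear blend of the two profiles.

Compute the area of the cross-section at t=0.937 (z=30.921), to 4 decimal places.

Area at t=0.937: 9.8587

Cross-section at t=0.937: each vertex is (1-t)·p0[i] + t·p1[i].
  v1: (1-0.937)·(2.93,1.25) + 0.937·(3.68,1.33) = (3.6328,1.3250)
  v2: (1-0.937)·(-0.72,2.99) + 0.937·(0.84,2.25) = (0.7417,2.2966)
  v3: (1-0.937)·(-3.98,0.37) + 0.937·(-1.11,0.54) = (-1.2908,0.5293)
  v4: (1-0.937)·(-4.68,-0.79) + 0.937·(-0.6,-0.01) = (-0.8570,-0.0591)
  v5: (1-0.937)·(0.51,-4.17) + 0.937·(1.5,-1.26) = (1.4376,-1.4433)
Shoelace sum Σ(x_i·y_{i+1} − x_{i+1}·y_i):
  i=1: 3.6328·2.2966 − 0.7417·1.3250 = +7.3603 (running +7.3603)
  i=2: 0.7417·0.5293 − -1.2908·2.2966 = +3.3571 (running +10.7174)
  i=3: -1.2908·-0.0591 − -0.8570·0.5293 = +0.5300 (running +11.2473)
  i=4: -0.8570·-1.4433 − 1.4376·-0.0591 = +1.3220 (running +12.5694)
  i=5: 1.4376·1.3250 − 3.6328·-1.4433 = +7.1481 (running +19.7174)
Area = |Σ|/2 = |19.7174|/2 = 9.8587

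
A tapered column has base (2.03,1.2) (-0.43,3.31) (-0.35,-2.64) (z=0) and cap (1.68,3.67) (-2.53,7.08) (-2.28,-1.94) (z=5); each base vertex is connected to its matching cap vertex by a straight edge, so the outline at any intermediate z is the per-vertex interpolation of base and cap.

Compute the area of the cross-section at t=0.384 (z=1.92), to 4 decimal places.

Cross-section at t=0.384: each vertex is (1-t)·p0[i] + t·p1[i].
  v1: (1-0.384)·(2.03,1.2) + 0.384·(1.68,3.67) = (1.8956,2.1485)
  v2: (1-0.384)·(-0.43,3.31) + 0.384·(-2.53,7.08) = (-1.2364,4.7577)
  v3: (1-0.384)·(-0.35,-2.64) + 0.384·(-2.28,-1.94) = (-1.0911,-2.3712)
Shoelace sum Σ(x_i·y_{i+1} − x_{i+1}·y_i):
  i=1: 1.8956·4.7577 − -1.2364·2.1485 = +11.6750 (running +11.6750)
  i=2: -1.2364·-2.3712 − -1.0911·4.7577 = +8.1230 (running +19.7980)
  i=3: -1.0911·2.1485 − 1.8956·-2.3712 = +2.1506 (running +21.9486)
Area = |Σ|/2 = |21.9486|/2 = 10.9743

Area at t=0.384: 10.9743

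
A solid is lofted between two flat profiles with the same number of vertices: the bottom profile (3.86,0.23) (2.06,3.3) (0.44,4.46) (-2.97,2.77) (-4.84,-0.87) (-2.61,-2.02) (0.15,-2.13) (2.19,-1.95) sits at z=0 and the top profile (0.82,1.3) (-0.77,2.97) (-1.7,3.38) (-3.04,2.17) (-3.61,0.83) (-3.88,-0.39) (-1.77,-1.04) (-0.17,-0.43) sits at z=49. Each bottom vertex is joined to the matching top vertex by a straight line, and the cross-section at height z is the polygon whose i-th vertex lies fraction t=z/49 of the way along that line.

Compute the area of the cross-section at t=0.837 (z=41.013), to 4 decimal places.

Cross-section at t=0.837: each vertex is (1-t)·p0[i] + t·p1[i].
  v1: (1-0.837)·(3.86,0.23) + 0.837·(0.82,1.3) = (1.3155,1.1256)
  v2: (1-0.837)·(2.06,3.3) + 0.837·(-0.77,2.97) = (-0.3087,3.0238)
  v3: (1-0.837)·(0.44,4.46) + 0.837·(-1.7,3.38) = (-1.3512,3.5560)
  v4: (1-0.837)·(-2.97,2.77) + 0.837·(-3.04,2.17) = (-3.0286,2.2678)
  v5: (1-0.837)·(-4.84,-0.87) + 0.837·(-3.61,0.83) = (-3.8105,0.5529)
  v6: (1-0.837)·(-2.61,-2.02) + 0.837·(-3.88,-0.39) = (-3.6730,-0.6557)
  v7: (1-0.837)·(0.15,-2.13) + 0.837·(-1.77,-1.04) = (-1.4570,-1.2177)
  v8: (1-0.837)·(2.19,-1.95) + 0.837·(-0.17,-0.43) = (0.2147,-0.6778)
Shoelace sum Σ(x_i·y_{i+1} − x_{i+1}·y_i):
  i=1: 1.3155·3.0238 − -0.3087·1.1256 = +4.3253 (running +4.3253)
  i=2: -0.3087·3.5560 − -1.3512·3.0238 = +2.9879 (running +7.3132)
  i=3: -1.3512·2.2678 − -3.0286·3.5560 = +7.7056 (running +15.0188)
  i=4: -3.0286·0.5529 − -3.8105·2.2678 = +6.9669 (running +21.9857)
  i=5: -3.8105·-0.6557 − -3.6730·0.5529 = +4.5293 (running +26.5150)
  i=6: -3.6730·-1.2177 − -1.4570·-0.6557 = +3.5171 (running +30.0322)
  i=7: -1.4570·-0.6778 − 0.2147·-1.2177 = +1.2489 (running +31.2811)
  i=8: 0.2147·1.1256 − 1.3155·-0.6778 = +1.1332 (running +32.4143)
Area = |Σ|/2 = |32.4143|/2 = 16.2072

Area at t=0.837: 16.2072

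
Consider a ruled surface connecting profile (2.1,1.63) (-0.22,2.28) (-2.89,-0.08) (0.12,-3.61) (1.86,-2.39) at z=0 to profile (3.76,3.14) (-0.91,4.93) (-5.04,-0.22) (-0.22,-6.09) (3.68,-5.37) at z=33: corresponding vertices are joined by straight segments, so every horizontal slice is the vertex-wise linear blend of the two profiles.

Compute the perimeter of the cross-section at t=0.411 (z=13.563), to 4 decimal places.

Perimeter at t=0.411: 22.8044

Cross-section at t=0.411: each vertex is (1-t)·p0[i] + t·p1[i].
  v1: (1-0.411)·(2.1,1.63) + 0.411·(3.76,3.14) = (2.7823,2.2506)
  v2: (1-0.411)·(-0.22,2.28) + 0.411·(-0.91,4.93) = (-0.5036,3.3691)
  v3: (1-0.411)·(-2.89,-0.08) + 0.411·(-5.04,-0.22) = (-3.7736,-0.1375)
  v4: (1-0.411)·(0.12,-3.61) + 0.411·(-0.22,-6.09) = (-0.0197,-4.6293)
  v5: (1-0.411)·(1.86,-2.39) + 0.411·(3.68,-5.37) = (2.6080,-3.6148)
Perimeter = Σ |v_{i+1} − v_i|:
  edge 1→2: √(-3.2858² + 1.1185²) = 3.4710 (running 3.4710)
  edge 2→3: √(-3.2701² + -3.5067²) = 4.7948 (running 8.2658)
  edge 3→4: √(3.7539² + -4.4917²) = 5.8539 (running 14.1197)
  edge 4→5: √(2.6278² + 1.0145²) = 2.8168 (running 16.9365)
  edge 5→1: √(0.1742² + 5.8654²) = 5.8680 (running 22.8044)
Perimeter = 22.8044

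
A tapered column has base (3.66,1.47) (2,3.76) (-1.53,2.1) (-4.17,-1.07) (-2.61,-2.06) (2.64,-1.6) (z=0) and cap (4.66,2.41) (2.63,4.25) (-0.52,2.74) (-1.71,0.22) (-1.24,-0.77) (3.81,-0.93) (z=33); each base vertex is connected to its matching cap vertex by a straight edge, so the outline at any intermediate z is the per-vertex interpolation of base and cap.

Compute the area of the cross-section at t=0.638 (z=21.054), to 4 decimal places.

Area at t=0.638: 24.9836

Cross-section at t=0.638: each vertex is (1-t)·p0[i] + t·p1[i].
  v1: (1-0.638)·(3.66,1.47) + 0.638·(4.66,2.41) = (4.2980,2.0697)
  v2: (1-0.638)·(2,3.76) + 0.638·(2.63,4.25) = (2.4019,4.0726)
  v3: (1-0.638)·(-1.53,2.1) + 0.638·(-0.52,2.74) = (-0.8856,2.5083)
  v4: (1-0.638)·(-4.17,-1.07) + 0.638·(-1.71,0.22) = (-2.6005,-0.2470)
  v5: (1-0.638)·(-2.61,-2.06) + 0.638·(-1.24,-0.77) = (-1.7359,-1.2370)
  v6: (1-0.638)·(2.64,-1.6) + 0.638·(3.81,-0.93) = (3.3865,-1.1725)
Shoelace sum Σ(x_i·y_{i+1} − x_{i+1}·y_i):
  i=1: 4.2980·4.0726 − 2.4019·2.0697 = +12.5328 (running +12.5328)
  i=2: 2.4019·2.5083 − -0.8856·4.0726 = +9.6316 (running +22.1644)
  i=3: -0.8856·-0.2470 − -2.6005·2.5083 = +6.7417 (running +28.9061)
  i=4: -2.6005·-1.2370 − -1.7359·-0.2470 = +2.7880 (running +31.6941)
  i=5: -1.7359·-1.1725 − 3.3865·-1.2370 = +6.2244 (running +37.9186)
  i=6: 3.3865·2.0697 − 4.2980·-1.1725 = +12.0486 (running +49.9672)
Area = |Σ|/2 = |49.9672|/2 = 24.9836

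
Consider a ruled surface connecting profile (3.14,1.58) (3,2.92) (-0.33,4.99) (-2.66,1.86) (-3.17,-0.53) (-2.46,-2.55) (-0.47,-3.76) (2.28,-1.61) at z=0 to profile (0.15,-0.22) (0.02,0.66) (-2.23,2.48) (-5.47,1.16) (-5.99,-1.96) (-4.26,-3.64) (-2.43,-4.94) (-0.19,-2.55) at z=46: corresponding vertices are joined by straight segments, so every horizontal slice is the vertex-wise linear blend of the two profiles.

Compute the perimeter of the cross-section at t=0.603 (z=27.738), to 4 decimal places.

Cross-section at t=0.603: each vertex is (1-t)·p0[i] + t·p1[i].
  v1: (1-0.603)·(3.14,1.58) + 0.603·(0.15,-0.22) = (1.3370,0.4946)
  v2: (1-0.603)·(3,2.92) + 0.603·(0.02,0.66) = (1.2031,1.5572)
  v3: (1-0.603)·(-0.33,4.99) + 0.603·(-2.23,2.48) = (-1.4757,3.4765)
  v4: (1-0.603)·(-2.66,1.86) + 0.603·(-5.47,1.16) = (-4.3544,1.4379)
  v5: (1-0.603)·(-3.17,-0.53) + 0.603·(-5.99,-1.96) = (-4.8705,-1.3923)
  v6: (1-0.603)·(-2.46,-2.55) + 0.603·(-4.26,-3.64) = (-3.5454,-3.2073)
  v7: (1-0.603)·(-0.47,-3.76) + 0.603·(-2.43,-4.94) = (-1.6519,-4.4715)
  v8: (1-0.603)·(2.28,-1.61) + 0.603·(-0.19,-2.55) = (0.7906,-2.1768)
Perimeter = Σ |v_{i+1} − v_i|:
  edge 1→2: √(-0.1340² + 1.0626²) = 1.0710 (running 1.0710)
  edge 2→3: √(-2.6788² + 1.9192²) = 3.2953 (running 4.3664)
  edge 3→4: √(-2.8787² + -2.0386²) = 3.5274 (running 7.8938)
  edge 4→5: √(-0.5160² + -2.8302²) = 2.8768 (running 10.7707)
  edge 5→6: √(1.3251² + -1.8150²) = 2.2472 (running 13.0179)
  edge 6→7: √(1.8935² + -1.2643²) = 2.2768 (running 15.2947)
  edge 7→8: √(2.4425² + 2.2947²) = 3.3513 (running 18.6460)
  edge 8→1: √(0.5464² + 2.6714²) = 2.7267 (running 21.3727)
Perimeter = 21.3727

Perimeter at t=0.603: 21.3727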